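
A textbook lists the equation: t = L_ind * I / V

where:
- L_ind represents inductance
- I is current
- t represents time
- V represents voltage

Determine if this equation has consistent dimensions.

Yes

L_ind (inductance) has dimensions [I^-2 L^2 M T^-2].
I (current) has dimensions [I].
t (time) has dimensions [T].
V (voltage) has dimensions [I^-1 L^2 M T^-3].

Left side: [T]
Right side: [T]

Both sides have the same dimensions, so the equation is dimensionally consistent.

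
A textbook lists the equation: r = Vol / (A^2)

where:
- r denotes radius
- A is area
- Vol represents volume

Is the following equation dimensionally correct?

No

r (radius) has dimensions [L].
A (area) has dimensions [L^2].
Vol (volume) has dimensions [L^3].

Left side: [L]
Right side: [L^-1]

The two sides have different dimensions, so the equation is NOT dimensionally consistent.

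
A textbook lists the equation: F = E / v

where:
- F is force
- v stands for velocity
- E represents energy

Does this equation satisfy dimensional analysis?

No

F (force) has dimensions [L M T^-2].
v (velocity) has dimensions [L T^-1].
E (energy) has dimensions [L^2 M T^-2].

Left side: [L M T^-2]
Right side: [L M T^-1]

The two sides have different dimensions, so the equation is NOT dimensionally consistent.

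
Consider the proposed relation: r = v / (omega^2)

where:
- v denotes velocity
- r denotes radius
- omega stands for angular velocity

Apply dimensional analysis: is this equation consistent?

No

v (velocity) has dimensions [L T^-1].
r (radius) has dimensions [L].
omega (angular velocity) has dimensions [T^-1].

Left side: [L]
Right side: [L T]

The two sides have different dimensions, so the equation is NOT dimensionally consistent.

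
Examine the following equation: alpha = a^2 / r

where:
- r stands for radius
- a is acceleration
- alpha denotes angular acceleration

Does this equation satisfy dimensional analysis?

No

r (radius) has dimensions [L].
a (acceleration) has dimensions [L T^-2].
alpha (angular acceleration) has dimensions [T^-2].

Left side: [T^-2]
Right side: [L T^-4]

The two sides have different dimensions, so the equation is NOT dimensionally consistent.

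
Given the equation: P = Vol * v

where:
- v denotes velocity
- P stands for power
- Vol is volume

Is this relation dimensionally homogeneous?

No

v (velocity) has dimensions [L T^-1].
P (power) has dimensions [L^2 M T^-3].
Vol (volume) has dimensions [L^3].

Left side: [L^2 M T^-3]
Right side: [L^4 T^-1]

The two sides have different dimensions, so the equation is NOT dimensionally consistent.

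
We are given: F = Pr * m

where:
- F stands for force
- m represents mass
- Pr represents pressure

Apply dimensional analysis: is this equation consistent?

No

F (force) has dimensions [L M T^-2].
m (mass) has dimensions [M].
Pr (pressure) has dimensions [L^-1 M T^-2].

Left side: [L M T^-2]
Right side: [L^-1 M^2 T^-2]

The two sides have different dimensions, so the equation is NOT dimensionally consistent.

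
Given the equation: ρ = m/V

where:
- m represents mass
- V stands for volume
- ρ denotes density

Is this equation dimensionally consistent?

Yes

m (mass) has dimensions [M].
V (volume) has dimensions [L^3].
ρ (density) has dimensions [L^-3 M].

Left side: [L^-3 M]
Right side: [L^-3 M]

Both sides have the same dimensions, so the equation is dimensionally consistent.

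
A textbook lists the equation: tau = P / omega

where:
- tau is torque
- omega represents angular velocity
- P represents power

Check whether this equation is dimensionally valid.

Yes

tau (torque) has dimensions [L^2 M T^-2].
omega (angular velocity) has dimensions [T^-1].
P (power) has dimensions [L^2 M T^-3].

Left side: [L^2 M T^-2]
Right side: [L^2 M T^-2]

Both sides have the same dimensions, so the equation is dimensionally consistent.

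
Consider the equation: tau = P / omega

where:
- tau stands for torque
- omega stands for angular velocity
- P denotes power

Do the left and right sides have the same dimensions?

Yes

tau (torque) has dimensions [L^2 M T^-2].
omega (angular velocity) has dimensions [T^-1].
P (power) has dimensions [L^2 M T^-3].

Left side: [L^2 M T^-2]
Right side: [L^2 M T^-2]

Both sides have the same dimensions, so the equation is dimensionally consistent.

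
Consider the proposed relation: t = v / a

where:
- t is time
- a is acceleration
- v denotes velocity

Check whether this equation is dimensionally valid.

Yes

t (time) has dimensions [T].
a (acceleration) has dimensions [L T^-2].
v (velocity) has dimensions [L T^-1].

Left side: [T]
Right side: [T]

Both sides have the same dimensions, so the equation is dimensionally consistent.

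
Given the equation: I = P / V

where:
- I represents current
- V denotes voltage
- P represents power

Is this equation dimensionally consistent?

Yes

I (current) has dimensions [I].
V (voltage) has dimensions [I^-1 L^2 M T^-3].
P (power) has dimensions [L^2 M T^-3].

Left side: [I]
Right side: [I]

Both sides have the same dimensions, so the equation is dimensionally consistent.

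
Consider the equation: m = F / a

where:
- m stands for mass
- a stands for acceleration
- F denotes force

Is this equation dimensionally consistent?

Yes

m (mass) has dimensions [M].
a (acceleration) has dimensions [L T^-2].
F (force) has dimensions [L M T^-2].

Left side: [M]
Right side: [M]

Both sides have the same dimensions, so the equation is dimensionally consistent.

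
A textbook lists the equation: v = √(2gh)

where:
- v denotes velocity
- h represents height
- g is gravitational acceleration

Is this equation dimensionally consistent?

Yes

v (velocity) has dimensions [L T^-1].
h (height) has dimensions [L].
g (gravitational acceleration) has dimensions [L T^-2].

Left side: [L T^-1]
Right side: [L T^-1]

Both sides have the same dimensions, so the equation is dimensionally consistent.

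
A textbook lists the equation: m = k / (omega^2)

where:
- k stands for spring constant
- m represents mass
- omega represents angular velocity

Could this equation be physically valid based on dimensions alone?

Yes

k (spring constant) has dimensions [M T^-2].
m (mass) has dimensions [M].
omega (angular velocity) has dimensions [T^-1].

Left side: [M]
Right side: [M]

Both sides have the same dimensions, so the equation is dimensionally consistent.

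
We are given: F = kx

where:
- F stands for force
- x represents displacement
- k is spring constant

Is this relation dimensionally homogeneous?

Yes

F (force) has dimensions [L M T^-2].
x (displacement) has dimensions [L].
k (spring constant) has dimensions [M T^-2].

Left side: [L M T^-2]
Right side: [L M T^-2]

Both sides have the same dimensions, so the equation is dimensionally consistent.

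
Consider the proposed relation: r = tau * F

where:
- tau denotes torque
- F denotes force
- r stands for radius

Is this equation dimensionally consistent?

No

tau (torque) has dimensions [L^2 M T^-2].
F (force) has dimensions [L M T^-2].
r (radius) has dimensions [L].

Left side: [L]
Right side: [L^3 M^2 T^-4]

The two sides have different dimensions, so the equation is NOT dimensionally consistent.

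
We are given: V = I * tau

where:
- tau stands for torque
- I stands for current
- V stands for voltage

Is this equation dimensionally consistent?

No

tau (torque) has dimensions [L^2 M T^-2].
I (current) has dimensions [I].
V (voltage) has dimensions [I^-1 L^2 M T^-3].

Left side: [I^-1 L^2 M T^-3]
Right side: [I L^2 M T^-2]

The two sides have different dimensions, so the equation is NOT dimensionally consistent.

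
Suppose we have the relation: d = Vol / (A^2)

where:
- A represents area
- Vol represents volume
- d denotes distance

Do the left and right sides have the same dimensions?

No

A (area) has dimensions [L^2].
Vol (volume) has dimensions [L^3].
d (distance) has dimensions [L].

Left side: [L]
Right side: [L^-1]

The two sides have different dimensions, so the equation is NOT dimensionally consistent.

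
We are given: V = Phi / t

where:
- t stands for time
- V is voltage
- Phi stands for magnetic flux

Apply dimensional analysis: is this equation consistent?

Yes

t (time) has dimensions [T].
V (voltage) has dimensions [I^-1 L^2 M T^-3].
Phi (magnetic flux) has dimensions [I^-1 L^2 M T^-2].

Left side: [I^-1 L^2 M T^-3]
Right side: [I^-1 L^2 M T^-3]

Both sides have the same dimensions, so the equation is dimensionally consistent.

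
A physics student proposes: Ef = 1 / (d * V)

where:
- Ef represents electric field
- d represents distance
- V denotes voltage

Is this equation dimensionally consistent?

No

Ef (electric field) has dimensions [I^-1 L M T^-3].
d (distance) has dimensions [L].
V (voltage) has dimensions [I^-1 L^2 M T^-3].

Left side: [I^-1 L M T^-3]
Right side: [I L^-3 M^-1 T^3]

The two sides have different dimensions, so the equation is NOT dimensionally consistent.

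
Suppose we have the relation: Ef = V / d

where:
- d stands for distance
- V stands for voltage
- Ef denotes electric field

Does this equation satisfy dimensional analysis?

Yes

d (distance) has dimensions [L].
V (voltage) has dimensions [I^-1 L^2 M T^-3].
Ef (electric field) has dimensions [I^-1 L M T^-3].

Left side: [I^-1 L M T^-3]
Right side: [I^-1 L M T^-3]

Both sides have the same dimensions, so the equation is dimensionally consistent.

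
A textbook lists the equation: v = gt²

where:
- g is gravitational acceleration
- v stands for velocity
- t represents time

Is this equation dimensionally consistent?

No

g (gravitational acceleration) has dimensions [L T^-2].
v (velocity) has dimensions [L T^-1].
t (time) has dimensions [T].

Left side: [L T^-1]
Right side: [L]

The two sides have different dimensions, so the equation is NOT dimensionally consistent.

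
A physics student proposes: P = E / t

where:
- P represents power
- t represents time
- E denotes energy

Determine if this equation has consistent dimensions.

Yes

P (power) has dimensions [L^2 M T^-3].
t (time) has dimensions [T].
E (energy) has dimensions [L^2 M T^-2].

Left side: [L^2 M T^-3]
Right side: [L^2 M T^-3]

Both sides have the same dimensions, so the equation is dimensionally consistent.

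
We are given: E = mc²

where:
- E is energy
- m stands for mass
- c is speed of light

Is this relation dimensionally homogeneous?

Yes

E (energy) has dimensions [L^2 M T^-2].
m (mass) has dimensions [M].
c (speed of light) has dimensions [L T^-1].

Left side: [L^2 M T^-2]
Right side: [L^2 M T^-2]

Both sides have the same dimensions, so the equation is dimensionally consistent.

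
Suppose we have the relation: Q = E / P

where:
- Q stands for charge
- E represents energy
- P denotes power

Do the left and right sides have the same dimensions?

No

Q (charge) has dimensions [I T].
E (energy) has dimensions [L^2 M T^-2].
P (power) has dimensions [L^2 M T^-3].

Left side: [I T]
Right side: [T]

The two sides have different dimensions, so the equation is NOT dimensionally consistent.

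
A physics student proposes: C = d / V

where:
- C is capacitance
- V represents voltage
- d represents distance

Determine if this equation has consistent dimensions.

No

C (capacitance) has dimensions [I^2 L^-2 M^-1 T^4].
V (voltage) has dimensions [I^-1 L^2 M T^-3].
d (distance) has dimensions [L].

Left side: [I^2 L^-2 M^-1 T^4]
Right side: [I L^-1 M^-1 T^3]

The two sides have different dimensions, so the equation is NOT dimensionally consistent.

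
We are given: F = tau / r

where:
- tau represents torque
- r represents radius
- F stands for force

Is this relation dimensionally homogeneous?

Yes

tau (torque) has dimensions [L^2 M T^-2].
r (radius) has dimensions [L].
F (force) has dimensions [L M T^-2].

Left side: [L M T^-2]
Right side: [L M T^-2]

Both sides have the same dimensions, so the equation is dimensionally consistent.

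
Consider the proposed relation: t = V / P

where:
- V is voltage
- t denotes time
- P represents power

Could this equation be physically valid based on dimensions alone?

No

V (voltage) has dimensions [I^-1 L^2 M T^-3].
t (time) has dimensions [T].
P (power) has dimensions [L^2 M T^-3].

Left side: [T]
Right side: [I^-1]

The two sides have different dimensions, so the equation is NOT dimensionally consistent.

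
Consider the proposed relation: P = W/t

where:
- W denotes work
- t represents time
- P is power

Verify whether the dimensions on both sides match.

Yes

W (work) has dimensions [L^2 M T^-2].
t (time) has dimensions [T].
P (power) has dimensions [L^2 M T^-3].

Left side: [L^2 M T^-3]
Right side: [L^2 M T^-3]

Both sides have the same dimensions, so the equation is dimensionally consistent.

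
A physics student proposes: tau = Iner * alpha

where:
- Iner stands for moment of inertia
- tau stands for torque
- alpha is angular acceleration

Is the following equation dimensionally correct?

Yes

Iner (moment of inertia) has dimensions [L^2 M].
tau (torque) has dimensions [L^2 M T^-2].
alpha (angular acceleration) has dimensions [T^-2].

Left side: [L^2 M T^-2]
Right side: [L^2 M T^-2]

Both sides have the same dimensions, so the equation is dimensionally consistent.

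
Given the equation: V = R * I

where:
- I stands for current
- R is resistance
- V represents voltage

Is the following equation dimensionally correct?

Yes

I (current) has dimensions [I].
R (resistance) has dimensions [I^-2 L^2 M T^-3].
V (voltage) has dimensions [I^-1 L^2 M T^-3].

Left side: [I^-1 L^2 M T^-3]
Right side: [I^-1 L^2 M T^-3]

Both sides have the same dimensions, so the equation is dimensionally consistent.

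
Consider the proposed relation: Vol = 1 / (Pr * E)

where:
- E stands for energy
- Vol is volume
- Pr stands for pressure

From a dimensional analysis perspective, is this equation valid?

No

E (energy) has dimensions [L^2 M T^-2].
Vol (volume) has dimensions [L^3].
Pr (pressure) has dimensions [L^-1 M T^-2].

Left side: [L^3]
Right side: [L^-1 M^-2 T^4]

The two sides have different dimensions, so the equation is NOT dimensionally consistent.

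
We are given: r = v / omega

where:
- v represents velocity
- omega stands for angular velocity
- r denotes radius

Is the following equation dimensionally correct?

Yes

v (velocity) has dimensions [L T^-1].
omega (angular velocity) has dimensions [T^-1].
r (radius) has dimensions [L].

Left side: [L]
Right side: [L]

Both sides have the same dimensions, so the equation is dimensionally consistent.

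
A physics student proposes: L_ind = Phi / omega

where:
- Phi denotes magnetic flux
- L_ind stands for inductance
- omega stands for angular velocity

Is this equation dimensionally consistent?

No

Phi (magnetic flux) has dimensions [I^-1 L^2 M T^-2].
L_ind (inductance) has dimensions [I^-2 L^2 M T^-2].
omega (angular velocity) has dimensions [T^-1].

Left side: [I^-2 L^2 M T^-2]
Right side: [I^-1 L^2 M T^-1]

The two sides have different dimensions, so the equation is NOT dimensionally consistent.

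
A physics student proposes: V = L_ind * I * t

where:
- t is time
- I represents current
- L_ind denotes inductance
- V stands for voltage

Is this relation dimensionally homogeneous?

No

t (time) has dimensions [T].
I (current) has dimensions [I].
L_ind (inductance) has dimensions [I^-2 L^2 M T^-2].
V (voltage) has dimensions [I^-1 L^2 M T^-3].

Left side: [I^-1 L^2 M T^-3]
Right side: [I^-1 L^2 M T^-1]

The two sides have different dimensions, so the equation is NOT dimensionally consistent.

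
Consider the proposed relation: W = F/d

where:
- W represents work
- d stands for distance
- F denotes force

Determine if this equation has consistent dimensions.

No

W (work) has dimensions [L^2 M T^-2].
d (distance) has dimensions [L].
F (force) has dimensions [L M T^-2].

Left side: [L^2 M T^-2]
Right side: [M T^-2]

The two sides have different dimensions, so the equation is NOT dimensionally consistent.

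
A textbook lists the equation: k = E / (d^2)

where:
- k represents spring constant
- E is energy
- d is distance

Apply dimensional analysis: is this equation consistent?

Yes

k (spring constant) has dimensions [M T^-2].
E (energy) has dimensions [L^2 M T^-2].
d (distance) has dimensions [L].

Left side: [M T^-2]
Right side: [M T^-2]

Both sides have the same dimensions, so the equation is dimensionally consistent.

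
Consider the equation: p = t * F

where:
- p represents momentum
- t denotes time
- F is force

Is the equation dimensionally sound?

Yes

p (momentum) has dimensions [L M T^-1].
t (time) has dimensions [T].
F (force) has dimensions [L M T^-2].

Left side: [L M T^-1]
Right side: [L M T^-1]

Both sides have the same dimensions, so the equation is dimensionally consistent.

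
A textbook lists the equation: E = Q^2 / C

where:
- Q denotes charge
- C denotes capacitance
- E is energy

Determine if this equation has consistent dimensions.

Yes

Q (charge) has dimensions [I T].
C (capacitance) has dimensions [I^2 L^-2 M^-1 T^4].
E (energy) has dimensions [L^2 M T^-2].

Left side: [L^2 M T^-2]
Right side: [L^2 M T^-2]

Both sides have the same dimensions, so the equation is dimensionally consistent.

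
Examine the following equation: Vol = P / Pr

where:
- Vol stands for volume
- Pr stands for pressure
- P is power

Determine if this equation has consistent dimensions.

No

Vol (volume) has dimensions [L^3].
Pr (pressure) has dimensions [L^-1 M T^-2].
P (power) has dimensions [L^2 M T^-3].

Left side: [L^3]
Right side: [L^3 T^-1]

The two sides have different dimensions, so the equation is NOT dimensionally consistent.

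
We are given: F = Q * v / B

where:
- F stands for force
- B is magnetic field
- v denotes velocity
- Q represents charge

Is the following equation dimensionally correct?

No

F (force) has dimensions [L M T^-2].
B (magnetic field) has dimensions [I^-1 M T^-2].
v (velocity) has dimensions [L T^-1].
Q (charge) has dimensions [I T].

Left side: [L M T^-2]
Right side: [I^2 L M^-1 T^2]

The two sides have different dimensions, so the equation is NOT dimensionally consistent.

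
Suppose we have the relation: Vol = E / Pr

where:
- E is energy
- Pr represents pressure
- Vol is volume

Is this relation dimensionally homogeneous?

Yes

E (energy) has dimensions [L^2 M T^-2].
Pr (pressure) has dimensions [L^-1 M T^-2].
Vol (volume) has dimensions [L^3].

Left side: [L^3]
Right side: [L^3]

Both sides have the same dimensions, so the equation is dimensionally consistent.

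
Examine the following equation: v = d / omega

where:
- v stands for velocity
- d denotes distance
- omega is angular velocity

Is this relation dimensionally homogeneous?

No

v (velocity) has dimensions [L T^-1].
d (distance) has dimensions [L].
omega (angular velocity) has dimensions [T^-1].

Left side: [L T^-1]
Right side: [L T]

The two sides have different dimensions, so the equation is NOT dimensionally consistent.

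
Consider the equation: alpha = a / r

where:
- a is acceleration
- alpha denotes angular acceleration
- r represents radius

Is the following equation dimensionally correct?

Yes

a (acceleration) has dimensions [L T^-2].
alpha (angular acceleration) has dimensions [T^-2].
r (radius) has dimensions [L].

Left side: [T^-2]
Right side: [T^-2]

Both sides have the same dimensions, so the equation is dimensionally consistent.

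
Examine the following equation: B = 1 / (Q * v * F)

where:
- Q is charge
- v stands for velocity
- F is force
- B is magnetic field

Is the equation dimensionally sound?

No

Q (charge) has dimensions [I T].
v (velocity) has dimensions [L T^-1].
F (force) has dimensions [L M T^-2].
B (magnetic field) has dimensions [I^-1 M T^-2].

Left side: [I^-1 M T^-2]
Right side: [I^-1 L^-2 M^-1 T^2]

The two sides have different dimensions, so the equation is NOT dimensionally consistent.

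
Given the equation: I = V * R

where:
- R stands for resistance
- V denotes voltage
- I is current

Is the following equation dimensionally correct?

No

R (resistance) has dimensions [I^-2 L^2 M T^-3].
V (voltage) has dimensions [I^-1 L^2 M T^-3].
I (current) has dimensions [I].

Left side: [I]
Right side: [I^-3 L^4 M^2 T^-6]

The two sides have different dimensions, so the equation is NOT dimensionally consistent.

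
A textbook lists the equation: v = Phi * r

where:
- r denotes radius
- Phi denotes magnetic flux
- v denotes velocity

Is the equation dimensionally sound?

No

r (radius) has dimensions [L].
Phi (magnetic flux) has dimensions [I^-1 L^2 M T^-2].
v (velocity) has dimensions [L T^-1].

Left side: [L T^-1]
Right side: [I^-1 L^3 M T^-2]

The two sides have different dimensions, so the equation is NOT dimensionally consistent.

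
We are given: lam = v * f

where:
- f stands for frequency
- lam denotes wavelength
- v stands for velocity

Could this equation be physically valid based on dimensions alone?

No

f (frequency) has dimensions [T^-1].
lam (wavelength) has dimensions [L].
v (velocity) has dimensions [L T^-1].

Left side: [L]
Right side: [L T^-2]

The two sides have different dimensions, so the equation is NOT dimensionally consistent.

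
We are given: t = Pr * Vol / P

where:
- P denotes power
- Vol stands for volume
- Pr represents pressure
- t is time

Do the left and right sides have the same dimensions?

Yes

P (power) has dimensions [L^2 M T^-3].
Vol (volume) has dimensions [L^3].
Pr (pressure) has dimensions [L^-1 M T^-2].
t (time) has dimensions [T].

Left side: [T]
Right side: [T]

Both sides have the same dimensions, so the equation is dimensionally consistent.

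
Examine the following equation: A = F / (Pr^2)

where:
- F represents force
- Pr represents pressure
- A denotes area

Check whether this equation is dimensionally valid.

No

F (force) has dimensions [L M T^-2].
Pr (pressure) has dimensions [L^-1 M T^-2].
A (area) has dimensions [L^2].

Left side: [L^2]
Right side: [L^3 M^-1 T^2]

The two sides have different dimensions, so the equation is NOT dimensionally consistent.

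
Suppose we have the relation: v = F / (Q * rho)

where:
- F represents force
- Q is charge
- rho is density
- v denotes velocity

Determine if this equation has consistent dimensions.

No

F (force) has dimensions [L M T^-2].
Q (charge) has dimensions [I T].
rho (density) has dimensions [L^-3 M].
v (velocity) has dimensions [L T^-1].

Left side: [L T^-1]
Right side: [I^-1 L^4 T^-3]

The two sides have different dimensions, so the equation is NOT dimensionally consistent.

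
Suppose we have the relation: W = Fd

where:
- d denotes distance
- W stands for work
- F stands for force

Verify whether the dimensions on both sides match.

Yes

d (distance) has dimensions [L].
W (work) has dimensions [L^2 M T^-2].
F (force) has dimensions [L M T^-2].

Left side: [L^2 M T^-2]
Right side: [L^2 M T^-2]

Both sides have the same dimensions, so the equation is dimensionally consistent.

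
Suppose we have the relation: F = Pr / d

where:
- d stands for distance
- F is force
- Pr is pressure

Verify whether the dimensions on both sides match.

No

d (distance) has dimensions [L].
F (force) has dimensions [L M T^-2].
Pr (pressure) has dimensions [L^-1 M T^-2].

Left side: [L M T^-2]
Right side: [L^-2 M T^-2]

The two sides have different dimensions, so the equation is NOT dimensionally consistent.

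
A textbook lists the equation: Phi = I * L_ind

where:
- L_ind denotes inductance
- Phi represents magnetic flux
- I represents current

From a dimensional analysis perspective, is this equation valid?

Yes

L_ind (inductance) has dimensions [I^-2 L^2 M T^-2].
Phi (magnetic flux) has dimensions [I^-1 L^2 M T^-2].
I (current) has dimensions [I].

Left side: [I^-1 L^2 M T^-2]
Right side: [I^-1 L^2 M T^-2]

Both sides have the same dimensions, so the equation is dimensionally consistent.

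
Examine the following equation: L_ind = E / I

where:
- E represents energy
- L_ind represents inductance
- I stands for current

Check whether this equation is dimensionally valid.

No

E (energy) has dimensions [L^2 M T^-2].
L_ind (inductance) has dimensions [I^-2 L^2 M T^-2].
I (current) has dimensions [I].

Left side: [I^-2 L^2 M T^-2]
Right side: [I^-1 L^2 M T^-2]

The two sides have different dimensions, so the equation is NOT dimensionally consistent.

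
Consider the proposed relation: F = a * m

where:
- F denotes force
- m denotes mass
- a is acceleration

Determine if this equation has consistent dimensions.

Yes

F (force) has dimensions [L M T^-2].
m (mass) has dimensions [M].
a (acceleration) has dimensions [L T^-2].

Left side: [L M T^-2]
Right side: [L M T^-2]

Both sides have the same dimensions, so the equation is dimensionally consistent.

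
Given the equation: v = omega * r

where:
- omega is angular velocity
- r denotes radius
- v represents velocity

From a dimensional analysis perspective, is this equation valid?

Yes

omega (angular velocity) has dimensions [T^-1].
r (radius) has dimensions [L].
v (velocity) has dimensions [L T^-1].

Left side: [L T^-1]
Right side: [L T^-1]

Both sides have the same dimensions, so the equation is dimensionally consistent.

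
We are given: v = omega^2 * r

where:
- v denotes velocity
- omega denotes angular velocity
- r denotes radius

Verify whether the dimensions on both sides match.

No

v (velocity) has dimensions [L T^-1].
omega (angular velocity) has dimensions [T^-1].
r (radius) has dimensions [L].

Left side: [L T^-1]
Right side: [L T^-2]

The two sides have different dimensions, so the equation is NOT dimensionally consistent.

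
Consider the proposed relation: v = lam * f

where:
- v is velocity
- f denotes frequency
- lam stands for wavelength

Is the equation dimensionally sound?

Yes

v (velocity) has dimensions [L T^-1].
f (frequency) has dimensions [T^-1].
lam (wavelength) has dimensions [L].

Left side: [L T^-1]
Right side: [L T^-1]

Both sides have the same dimensions, so the equation is dimensionally consistent.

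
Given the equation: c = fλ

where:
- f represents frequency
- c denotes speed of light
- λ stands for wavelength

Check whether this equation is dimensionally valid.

Yes

f (frequency) has dimensions [T^-1].
c (speed of light) has dimensions [L T^-1].
λ (wavelength) has dimensions [L].

Left side: [L T^-1]
Right side: [L T^-1]

Both sides have the same dimensions, so the equation is dimensionally consistent.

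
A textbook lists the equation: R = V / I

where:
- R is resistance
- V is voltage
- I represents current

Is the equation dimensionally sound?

Yes

R (resistance) has dimensions [I^-2 L^2 M T^-3].
V (voltage) has dimensions [I^-1 L^2 M T^-3].
I (current) has dimensions [I].

Left side: [I^-2 L^2 M T^-3]
Right side: [I^-2 L^2 M T^-3]

Both sides have the same dimensions, so the equation is dimensionally consistent.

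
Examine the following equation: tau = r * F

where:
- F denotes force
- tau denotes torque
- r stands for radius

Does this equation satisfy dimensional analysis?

Yes

F (force) has dimensions [L M T^-2].
tau (torque) has dimensions [L^2 M T^-2].
r (radius) has dimensions [L].

Left side: [L^2 M T^-2]
Right side: [L^2 M T^-2]

Both sides have the same dimensions, so the equation is dimensionally consistent.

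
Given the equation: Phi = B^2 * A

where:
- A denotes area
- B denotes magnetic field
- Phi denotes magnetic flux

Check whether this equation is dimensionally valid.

No

A (area) has dimensions [L^2].
B (magnetic field) has dimensions [I^-1 M T^-2].
Phi (magnetic flux) has dimensions [I^-1 L^2 M T^-2].

Left side: [I^-1 L^2 M T^-2]
Right side: [I^-2 L^2 M^2 T^-4]

The two sides have different dimensions, so the equation is NOT dimensionally consistent.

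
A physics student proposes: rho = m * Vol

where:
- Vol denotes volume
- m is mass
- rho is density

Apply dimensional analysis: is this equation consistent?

No

Vol (volume) has dimensions [L^3].
m (mass) has dimensions [M].
rho (density) has dimensions [L^-3 M].

Left side: [L^-3 M]
Right side: [L^3 M]

The two sides have different dimensions, so the equation is NOT dimensionally consistent.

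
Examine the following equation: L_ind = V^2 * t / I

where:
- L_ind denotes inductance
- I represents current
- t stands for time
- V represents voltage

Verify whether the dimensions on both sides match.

No

L_ind (inductance) has dimensions [I^-2 L^2 M T^-2].
I (current) has dimensions [I].
t (time) has dimensions [T].
V (voltage) has dimensions [I^-1 L^2 M T^-3].

Left side: [I^-2 L^2 M T^-2]
Right side: [I^-3 L^4 M^2 T^-5]

The two sides have different dimensions, so the equation is NOT dimensionally consistent.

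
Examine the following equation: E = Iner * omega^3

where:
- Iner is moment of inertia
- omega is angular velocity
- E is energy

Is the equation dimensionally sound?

No

Iner (moment of inertia) has dimensions [L^2 M].
omega (angular velocity) has dimensions [T^-1].
E (energy) has dimensions [L^2 M T^-2].

Left side: [L^2 M T^-2]
Right side: [L^2 M T^-3]

The two sides have different dimensions, so the equation is NOT dimensionally consistent.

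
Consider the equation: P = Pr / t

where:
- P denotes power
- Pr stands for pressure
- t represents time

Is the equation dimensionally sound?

No

P (power) has dimensions [L^2 M T^-3].
Pr (pressure) has dimensions [L^-1 M T^-2].
t (time) has dimensions [T].

Left side: [L^2 M T^-3]
Right side: [L^-1 M T^-3]

The two sides have different dimensions, so the equation is NOT dimensionally consistent.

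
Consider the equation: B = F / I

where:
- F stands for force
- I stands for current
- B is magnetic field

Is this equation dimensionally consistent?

No

F (force) has dimensions [L M T^-2].
I (current) has dimensions [I].
B (magnetic field) has dimensions [I^-1 M T^-2].

Left side: [I^-1 M T^-2]
Right side: [I^-1 L M T^-2]

The two sides have different dimensions, so the equation is NOT dimensionally consistent.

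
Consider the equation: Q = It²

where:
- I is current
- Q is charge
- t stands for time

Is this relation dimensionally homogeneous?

No

I (current) has dimensions [I].
Q (charge) has dimensions [I T].
t (time) has dimensions [T].

Left side: [I T]
Right side: [I T^2]

The two sides have different dimensions, so the equation is NOT dimensionally consistent.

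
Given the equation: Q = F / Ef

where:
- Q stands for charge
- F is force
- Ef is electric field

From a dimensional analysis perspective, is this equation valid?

Yes

Q (charge) has dimensions [I T].
F (force) has dimensions [L M T^-2].
Ef (electric field) has dimensions [I^-1 L M T^-3].

Left side: [I T]
Right side: [I T]

Both sides have the same dimensions, so the equation is dimensionally consistent.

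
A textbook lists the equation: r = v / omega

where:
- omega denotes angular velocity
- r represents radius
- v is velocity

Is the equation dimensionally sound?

Yes

omega (angular velocity) has dimensions [T^-1].
r (radius) has dimensions [L].
v (velocity) has dimensions [L T^-1].

Left side: [L]
Right side: [L]

Both sides have the same dimensions, so the equation is dimensionally consistent.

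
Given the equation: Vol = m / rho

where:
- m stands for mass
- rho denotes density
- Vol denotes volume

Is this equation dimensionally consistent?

Yes

m (mass) has dimensions [M].
rho (density) has dimensions [L^-3 M].
Vol (volume) has dimensions [L^3].

Left side: [L^3]
Right side: [L^3]

Both sides have the same dimensions, so the equation is dimensionally consistent.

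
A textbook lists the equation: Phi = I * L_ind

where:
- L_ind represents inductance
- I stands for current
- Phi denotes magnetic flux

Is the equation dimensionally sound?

Yes

L_ind (inductance) has dimensions [I^-2 L^2 M T^-2].
I (current) has dimensions [I].
Phi (magnetic flux) has dimensions [I^-1 L^2 M T^-2].

Left side: [I^-1 L^2 M T^-2]
Right side: [I^-1 L^2 M T^-2]

Both sides have the same dimensions, so the equation is dimensionally consistent.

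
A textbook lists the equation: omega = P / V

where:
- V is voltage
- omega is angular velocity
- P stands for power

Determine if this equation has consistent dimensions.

No

V (voltage) has dimensions [I^-1 L^2 M T^-3].
omega (angular velocity) has dimensions [T^-1].
P (power) has dimensions [L^2 M T^-3].

Left side: [T^-1]
Right side: [I]

The two sides have different dimensions, so the equation is NOT dimensionally consistent.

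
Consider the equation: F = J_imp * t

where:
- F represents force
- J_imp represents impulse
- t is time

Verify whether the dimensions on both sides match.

No

F (force) has dimensions [L M T^-2].
J_imp (impulse) has dimensions [L M T^-1].
t (time) has dimensions [T].

Left side: [L M T^-2]
Right side: [L M]

The two sides have different dimensions, so the equation is NOT dimensionally consistent.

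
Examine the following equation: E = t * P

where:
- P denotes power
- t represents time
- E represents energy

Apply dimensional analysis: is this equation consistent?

Yes

P (power) has dimensions [L^2 M T^-3].
t (time) has dimensions [T].
E (energy) has dimensions [L^2 M T^-2].

Left side: [L^2 M T^-2]
Right side: [L^2 M T^-2]

Both sides have the same dimensions, so the equation is dimensionally consistent.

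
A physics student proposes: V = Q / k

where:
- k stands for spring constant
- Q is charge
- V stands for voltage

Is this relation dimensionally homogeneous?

No

k (spring constant) has dimensions [M T^-2].
Q (charge) has dimensions [I T].
V (voltage) has dimensions [I^-1 L^2 M T^-3].

Left side: [I^-1 L^2 M T^-3]
Right side: [I M^-1 T^3]

The two sides have different dimensions, so the equation is NOT dimensionally consistent.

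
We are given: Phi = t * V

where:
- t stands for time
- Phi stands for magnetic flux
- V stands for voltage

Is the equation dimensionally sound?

Yes

t (time) has dimensions [T].
Phi (magnetic flux) has dimensions [I^-1 L^2 M T^-2].
V (voltage) has dimensions [I^-1 L^2 M T^-3].

Left side: [I^-1 L^2 M T^-2]
Right side: [I^-1 L^2 M T^-2]

Both sides have the same dimensions, so the equation is dimensionally consistent.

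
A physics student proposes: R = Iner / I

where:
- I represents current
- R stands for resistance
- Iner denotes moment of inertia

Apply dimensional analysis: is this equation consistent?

No

I (current) has dimensions [I].
R (resistance) has dimensions [I^-2 L^2 M T^-3].
Iner (moment of inertia) has dimensions [L^2 M].

Left side: [I^-2 L^2 M T^-3]
Right side: [I^-1 L^2 M]

The two sides have different dimensions, so the equation is NOT dimensionally consistent.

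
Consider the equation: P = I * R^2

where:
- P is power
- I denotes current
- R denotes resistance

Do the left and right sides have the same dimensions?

No

P (power) has dimensions [L^2 M T^-3].
I (current) has dimensions [I].
R (resistance) has dimensions [I^-2 L^2 M T^-3].

Left side: [L^2 M T^-3]
Right side: [I^-3 L^4 M^2 T^-6]

The two sides have different dimensions, so the equation is NOT dimensionally consistent.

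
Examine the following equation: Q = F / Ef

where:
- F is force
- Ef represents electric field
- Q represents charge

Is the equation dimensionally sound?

Yes

F (force) has dimensions [L M T^-2].
Ef (electric field) has dimensions [I^-1 L M T^-3].
Q (charge) has dimensions [I T].

Left side: [I T]
Right side: [I T]

Both sides have the same dimensions, so the equation is dimensionally consistent.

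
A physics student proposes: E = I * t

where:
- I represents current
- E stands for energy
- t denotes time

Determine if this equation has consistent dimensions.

No

I (current) has dimensions [I].
E (energy) has dimensions [L^2 M T^-2].
t (time) has dimensions [T].

Left side: [L^2 M T^-2]
Right side: [I T]

The two sides have different dimensions, so the equation is NOT dimensionally consistent.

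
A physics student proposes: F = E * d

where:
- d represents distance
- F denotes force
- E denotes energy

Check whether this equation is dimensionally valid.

No

d (distance) has dimensions [L].
F (force) has dimensions [L M T^-2].
E (energy) has dimensions [L^2 M T^-2].

Left side: [L M T^-2]
Right side: [L^3 M T^-2]

The two sides have different dimensions, so the equation is NOT dimensionally consistent.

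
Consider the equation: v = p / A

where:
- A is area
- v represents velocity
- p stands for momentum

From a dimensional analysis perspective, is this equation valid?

No

A (area) has dimensions [L^2].
v (velocity) has dimensions [L T^-1].
p (momentum) has dimensions [L M T^-1].

Left side: [L T^-1]
Right side: [L^-1 M T^-1]

The two sides have different dimensions, so the equation is NOT dimensionally consistent.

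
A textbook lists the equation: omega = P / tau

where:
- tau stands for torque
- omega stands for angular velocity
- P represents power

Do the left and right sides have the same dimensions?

Yes

tau (torque) has dimensions [L^2 M T^-2].
omega (angular velocity) has dimensions [T^-1].
P (power) has dimensions [L^2 M T^-3].

Left side: [T^-1]
Right side: [T^-1]

Both sides have the same dimensions, so the equation is dimensionally consistent.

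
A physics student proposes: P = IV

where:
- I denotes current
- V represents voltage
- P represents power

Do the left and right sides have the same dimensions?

Yes

I (current) has dimensions [I].
V (voltage) has dimensions [I^-1 L^2 M T^-3].
P (power) has dimensions [L^2 M T^-3].

Left side: [L^2 M T^-3]
Right side: [L^2 M T^-3]

Both sides have the same dimensions, so the equation is dimensionally consistent.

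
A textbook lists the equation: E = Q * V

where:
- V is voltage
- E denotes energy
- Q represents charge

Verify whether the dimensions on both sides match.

Yes

V (voltage) has dimensions [I^-1 L^2 M T^-3].
E (energy) has dimensions [L^2 M T^-2].
Q (charge) has dimensions [I T].

Left side: [L^2 M T^-2]
Right side: [L^2 M T^-2]

Both sides have the same dimensions, so the equation is dimensionally consistent.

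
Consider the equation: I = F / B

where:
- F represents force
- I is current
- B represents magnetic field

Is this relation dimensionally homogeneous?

No

F (force) has dimensions [L M T^-2].
I (current) has dimensions [I].
B (magnetic field) has dimensions [I^-1 M T^-2].

Left side: [I]
Right side: [I L]

The two sides have different dimensions, so the equation is NOT dimensionally consistent.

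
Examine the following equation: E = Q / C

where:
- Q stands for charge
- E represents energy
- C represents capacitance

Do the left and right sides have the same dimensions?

No

Q (charge) has dimensions [I T].
E (energy) has dimensions [L^2 M T^-2].
C (capacitance) has dimensions [I^2 L^-2 M^-1 T^4].

Left side: [L^2 M T^-2]
Right side: [I^-1 L^2 M T^-3]

The two sides have different dimensions, so the equation is NOT dimensionally consistent.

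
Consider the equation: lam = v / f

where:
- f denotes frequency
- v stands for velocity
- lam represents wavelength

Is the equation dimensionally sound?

Yes

f (frequency) has dimensions [T^-1].
v (velocity) has dimensions [L T^-1].
lam (wavelength) has dimensions [L].

Left side: [L]
Right side: [L]

Both sides have the same dimensions, so the equation is dimensionally consistent.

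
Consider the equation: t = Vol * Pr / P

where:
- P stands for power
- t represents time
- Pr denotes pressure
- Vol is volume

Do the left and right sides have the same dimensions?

Yes

P (power) has dimensions [L^2 M T^-3].
t (time) has dimensions [T].
Pr (pressure) has dimensions [L^-1 M T^-2].
Vol (volume) has dimensions [L^3].

Left side: [T]
Right side: [T]

Both sides have the same dimensions, so the equation is dimensionally consistent.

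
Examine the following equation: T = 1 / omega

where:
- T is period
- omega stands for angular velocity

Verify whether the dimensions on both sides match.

Yes

T (period) has dimensions [T].
omega (angular velocity) has dimensions [T^-1].

Left side: [T]
Right side: [T]

Both sides have the same dimensions, so the equation is dimensionally consistent.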